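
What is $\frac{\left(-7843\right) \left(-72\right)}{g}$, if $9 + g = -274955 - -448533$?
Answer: $\frac{1656}{509} \approx 3.2534$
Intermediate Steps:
$g = 173569$ ($g = -9 - -173578 = -9 + \left(-274955 + 448533\right) = -9 + 173578 = 173569$)
$\frac{\left(-7843\right) \left(-72\right)}{g} = \frac{\left(-7843\right) \left(-72\right)}{173569} = 564696 \cdot \frac{1}{173569} = \frac{1656}{509}$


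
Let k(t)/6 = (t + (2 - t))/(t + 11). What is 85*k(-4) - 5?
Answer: 985/7 ≈ 140.71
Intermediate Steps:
k(t) = 12/(11 + t) (k(t) = 6*((t + (2 - t))/(t + 11)) = 6*(2/(11 + t)) = 12/(11 + t))
85*k(-4) - 5 = 85*(12/(11 - 4)) - 5 = 85*(12/7) - 5 = 1020/7 - 5 = 985/7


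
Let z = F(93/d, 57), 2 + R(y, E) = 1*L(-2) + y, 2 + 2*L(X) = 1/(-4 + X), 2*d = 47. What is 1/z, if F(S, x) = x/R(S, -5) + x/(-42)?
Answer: 6902/440705 ≈ 0.015661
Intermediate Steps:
d = 47/2 (d = (1/2)*47 = 47/2 ≈ 23.500)
L(X) = -1 + 1/(2*(-4 + X))
R(y, E) = -37/12 + y (R(y, E) = -2 + (1*((9/2 - 1*(-2))/(-4 - 2)) + y) = -2 + (1*((9/2 + 2)/(-6)) + y) = -2 + (1*(-1/6*13/2) + y) = -2 + (1*(-13/12) + y) = -2 + (-13/12 + y) = -37/12 + y)
F(S, x) = -x/42 + x/(-37/12 + S) (F(S, x) = x/(-37/12 + S) + x/(-42) = x/(-37/12 + S) + x*(-1/42) = x/(-37/12 + S) - x/42 = -x/42 + x/(-37/12 + S))
z = 440705/6902 (z = (1/42)*57*(541 - 1116/47/2)/(-37 + 12*(93/(47/2))) = (1/42)*57*(541 - 1116*2/47)/(-37 + 12*(93*(2/47))) = (1/42)*57*(541 - 12*186/47)/(-37 + 12*(186/47)) = (1/42)*57*(541 - 2232/47)/(-37 + 2232/47) = (1/42)*57*(23195/47)/(493/47) = (1/42)*57*(47/493)*(23195/47) = 440705/6902 ≈ 63.852)
1/z = 1/(440705/6902) = 6902/440705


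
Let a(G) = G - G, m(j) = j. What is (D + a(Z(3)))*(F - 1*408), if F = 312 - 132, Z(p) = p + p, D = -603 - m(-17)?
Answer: 133608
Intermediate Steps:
D = -586 (D = -603 - 1*(-17) = -603 + 17 = -586)
Z(p) = 2*p
a(G) = 0
F = 180
(D + a(Z(3)))*(F - 1*408) = (-586 + 0)*(180 - 1*408) = -586*(180 - 408) = -586*(-228) = 133608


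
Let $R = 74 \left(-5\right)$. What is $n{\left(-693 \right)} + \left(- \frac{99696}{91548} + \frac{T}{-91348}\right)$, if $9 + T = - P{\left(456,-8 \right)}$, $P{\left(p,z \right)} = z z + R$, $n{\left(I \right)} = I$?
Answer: $- \frac{483708652153}{696893892} \approx -694.09$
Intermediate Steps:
$R = -370$
$P{\left(p,z \right)} = -370 + z^{2}$ ($P{\left(p,z \right)} = z z - 370 = z^{2} - 370 = -370 + z^{2}$)
$T = 297$ ($T = -9 - \left(-370 + \left(-8\right)^{2}\right) = -9 - \left(-370 + 64\right) = -9 - -306 = -9 + 306 = 297$)
$n{\left(-693 \right)} + \left(- \frac{99696}{91548} + \frac{T}{-91348}\right) = -693 + \left(- \frac{99696}{91548} + \frac{297}{-91348}\right) = -693 + \left(\left(-99696\right) \frac{1}{91548} + 297 \left(- \frac{1}{91348}\right)\right) = -693 - \frac{761184997}{696893892} = - \frac{483708652153}{696893892}$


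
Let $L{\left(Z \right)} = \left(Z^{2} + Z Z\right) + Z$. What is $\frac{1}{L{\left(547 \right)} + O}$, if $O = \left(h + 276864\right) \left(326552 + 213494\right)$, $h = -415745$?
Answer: $- \frac{1}{75001529561} \approx -1.3333 \cdot 10^{-11}$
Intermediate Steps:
$L{\left(Z \right)} = Z + 2 Z^{2}$ ($L{\left(Z \right)} = \left(Z^{2} + Z^{2}\right) + Z = 2 Z^{2} + Z = Z + 2 Z^{2}$)
$O = -75002128526$ ($O = \left(-415745 + 276864\right) \left(326552 + 213494\right) = \left(-138881\right) 540046 = -75002128526$)
$\frac{1}{L{\left(547 \right)} + O} = \frac{1}{547 \left(1 + 2 \cdot 547\right) - 75002128526} = \frac{1}{547 \left(1 + 1094\right) - 75002128526} = \frac{1}{547 \cdot 1095 - 75002128526} = \frac{1}{598965 - 75002128526} = \frac{1}{-75001529561} = - \frac{1}{75001529561}$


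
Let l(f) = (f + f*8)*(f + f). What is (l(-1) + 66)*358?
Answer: 30072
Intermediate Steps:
l(f) = 18*f² (l(f) = (f + 8*f)*(2*f) = (9*f)*(2*f) = 18*f²)
(l(-1) + 66)*358 = (18*(-1)² + 66)*358 = (18*1 + 66)*358 = (18 + 66)*358 = 84*358 = 30072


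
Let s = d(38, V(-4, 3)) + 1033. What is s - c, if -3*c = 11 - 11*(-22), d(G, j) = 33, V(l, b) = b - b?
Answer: 3451/3 ≈ 1150.3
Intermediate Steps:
V(l, b) = 0
s = 1066 (s = 33 + 1033 = 1066)
c = -253/3 (c = -(11 - 11*(-22))/3 = -(11 + 242)/3 = -⅓*253 = -253/3 ≈ -84.333)
s - c = 1066 - 1*(-253/3) = 1066 + 253/3 = 3451/3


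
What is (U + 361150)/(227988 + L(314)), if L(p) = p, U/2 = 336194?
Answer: 516769/114151 ≈ 4.5271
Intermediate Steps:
U = 672388 (U = 2*336194 = 672388)
(U + 361150)/(227988 + L(314)) = (672388 + 361150)/(227988 + 314) = 1033538/228302 = 1033538*(1/228302) = 516769/114151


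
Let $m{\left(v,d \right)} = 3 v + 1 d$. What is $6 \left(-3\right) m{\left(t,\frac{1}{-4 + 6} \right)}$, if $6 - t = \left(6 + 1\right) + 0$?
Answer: $45$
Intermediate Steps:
$t = -1$ ($t = 6 - \left(\left(6 + 1\right) + 0\right) = 6 - \left(7 + 0\right) = 6 - 7 = -1$)
$m{\left(v,d \right)} = d + 3 v$ ($m{\left(v,d \right)} = 3 v + d = d + 3 v$)
$6 \left(-3\right) m{\left(t,\frac{1}{-4 + 6} \right)} = 6 \left(-3\right) \left(\frac{1}{-4 + 6} + 3 \left(-1\right)\right) = - 18 \left(\frac{1}{2} - 3\right) = \left(-18\right) \left(- \frac{5}{2}\right) = 45$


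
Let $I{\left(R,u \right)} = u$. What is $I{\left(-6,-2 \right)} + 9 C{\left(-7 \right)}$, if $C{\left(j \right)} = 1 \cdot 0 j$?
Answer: $-2$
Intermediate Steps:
$C{\left(j \right)} = 0$ ($C{\left(j \right)} = 0 j = 0$)
$I{\left(-6,-2 \right)} + 9 C{\left(-7 \right)} = -2 + 9 \cdot 0 = -2 + 0 = -2$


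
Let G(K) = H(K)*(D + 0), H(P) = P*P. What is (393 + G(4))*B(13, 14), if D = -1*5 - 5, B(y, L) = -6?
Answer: -1398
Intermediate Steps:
H(P) = P²
D = -10 (D = -5 - 5 = -10)
G(K) = -10*K² (G(K) = K²*(-10 + 0) = K²*(-10) = -10*K²)
(393 + G(4))*B(13, 14) = (393 - 10*4²)*(-6) = (393 - 10*16)*(-6) = (393 - 160)*(-6) = 233*(-6) = -1398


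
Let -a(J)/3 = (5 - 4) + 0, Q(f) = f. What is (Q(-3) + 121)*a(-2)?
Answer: -354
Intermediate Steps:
a(J) = -3 (a(J) = -3*((5 - 4) + 0) = -3*(1 + 0) = -3*1 = -3)
(Q(-3) + 121)*a(-2) = (-3 + 121)*(-3) = 118*(-3) = -354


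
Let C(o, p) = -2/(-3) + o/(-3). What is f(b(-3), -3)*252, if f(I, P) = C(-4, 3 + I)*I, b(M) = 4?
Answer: 2016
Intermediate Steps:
C(o, p) = ⅔ - o/3 (C(o, p) = -2*(-⅓) + o*(-⅓) = ⅔ - o/3)
f(I, P) = 2*I (f(I, P) = (⅔ - ⅓*(-4))*I = (⅔ + 4/3)*I = 2*I)
f(b(-3), -3)*252 = (2*4)*252 = 8*252 = 2016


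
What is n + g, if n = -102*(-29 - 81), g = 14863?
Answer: 26083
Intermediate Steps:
n = 11220 (n = -102*(-110) = 11220)
n + g = 11220 + 14863 = 26083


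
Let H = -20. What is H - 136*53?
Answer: -7228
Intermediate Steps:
H - 136*53 = -20 - 136*53 = -20 - 7208 = -7228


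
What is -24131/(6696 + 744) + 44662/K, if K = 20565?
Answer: -10931249/10200240 ≈ -1.0717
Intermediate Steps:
-24131/(6696 + 744) + 44662/K = -24131/(6696 + 744) + 44662/20565 = -24131/7440 + 44662*(1/20565) = -24131*1/7440 + 44662/20565 = -24131/7440 + 44662/20565 = -10931249/10200240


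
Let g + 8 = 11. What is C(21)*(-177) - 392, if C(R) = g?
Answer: -923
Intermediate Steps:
g = 3 (g = -8 + 11 = 3)
C(R) = 3
C(21)*(-177) - 392 = 3*(-177) - 392 = -531 - 392 = -923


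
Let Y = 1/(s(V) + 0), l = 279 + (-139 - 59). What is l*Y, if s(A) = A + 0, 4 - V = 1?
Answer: 27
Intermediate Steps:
V = 3 (V = 4 - 1*1 = 4 - 1 = 3)
s(A) = A
l = 81 (l = 279 - 198 = 81)
Y = 1/3 (Y = 1/(3 + 0) = 1/3 ≈ 0.33333)
l*Y = 81*(1/3) = 27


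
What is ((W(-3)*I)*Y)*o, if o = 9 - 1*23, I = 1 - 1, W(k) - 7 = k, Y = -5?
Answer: 0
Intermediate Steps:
W(k) = 7 + k
I = 0
o = -14 (o = 9 - 23 = -14)
((W(-3)*I)*Y)*o = (((7 - 3)*0)*(-5))*(-14) = ((4*0)*(-5))*(-14) = (0*(-5))*(-14) = 0*(-14) = 0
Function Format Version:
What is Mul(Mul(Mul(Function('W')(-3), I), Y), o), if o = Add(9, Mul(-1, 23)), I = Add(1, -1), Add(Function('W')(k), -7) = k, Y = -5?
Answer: 0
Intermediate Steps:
Function('W')(k) = Add(7, k)
I = 0
o = -14 (o = Add(9, -23) = -14)
Mul(Mul(Mul(Function('W')(-3), I), Y), o) = Mul(Mul(Mul(Add(7, -3), 0), -5), -14) = Mul(Mul(Mul(4, 0), -5), -14) = Mul(Mul(0, -5), -14) = Mul(0, -14) = 0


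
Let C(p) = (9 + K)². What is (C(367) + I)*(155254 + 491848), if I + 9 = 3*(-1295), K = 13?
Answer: -2206617820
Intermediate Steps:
I = -3894 (I = -9 + 3*(-1295) = -9 - 3885 = -3894)
C(p) = 484 (C(p) = (9 + 13)² = 22² = 484)
(C(367) + I)*(155254 + 491848) = (484 - 3894)*(155254 + 491848) = -3410*647102 = -2206617820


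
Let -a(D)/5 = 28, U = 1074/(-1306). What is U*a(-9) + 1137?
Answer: 817641/653 ≈ 1252.1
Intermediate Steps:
U = -537/653 (U = 1074*(-1/1306) = -537/653 ≈ -0.82236)
a(D) = -140 (a(D) = -5*28 = -140)
U*a(-9) + 1137 = -537/653*(-140) + 1137 = 75180/653 + 1137 = 817641/653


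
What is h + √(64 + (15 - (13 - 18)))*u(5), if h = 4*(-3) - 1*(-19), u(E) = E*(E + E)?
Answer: 7 + 100*√21 ≈ 465.26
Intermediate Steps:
u(E) = 2*E² (u(E) = E*(2*E) = 2*E²)
h = 7 (h = -12 + 19 = 7)
h + √(64 + (15 - (13 - 18)))*u(5) = 7 + √(64 + (15 - (13 - 18)))*(2*5²) = 7 + √(64 + (15 - 1*(-5)))*(2*25) = 7 + √(64 + (15 + 5))*50 = 7 + √(64 + 20)*50 = 7 + √84*50 = 7 + (2*√21)*50 = 7 + 100*√21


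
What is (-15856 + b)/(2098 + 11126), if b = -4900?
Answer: -5189/3306 ≈ -1.5696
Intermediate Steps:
(-15856 + b)/(2098 + 11126) = (-15856 - 4900)/(2098 + 11126) = -20756/13224 = -20756*1/13224 = -5189/3306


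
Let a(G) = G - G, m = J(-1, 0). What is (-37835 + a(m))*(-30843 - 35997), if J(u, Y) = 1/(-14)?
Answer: 2528891400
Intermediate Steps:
J(u, Y) = -1/14
m = -1/14 ≈ -0.071429
a(G) = 0
(-37835 + a(m))*(-30843 - 35997) = (-37835 + 0)*(-30843 - 35997) = -37835*(-66840) = 2528891400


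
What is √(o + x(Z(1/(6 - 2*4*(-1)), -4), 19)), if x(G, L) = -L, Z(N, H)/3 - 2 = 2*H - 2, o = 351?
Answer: 2*√83 ≈ 18.221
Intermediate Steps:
Z(N, H) = 6*H (Z(N, H) = 6 + 3*(2*H - 2) = 6 + 3*(-2 + 2*H) = 6 + (-6 + 6*H) = 6*H)
√(o + x(Z(1/(6 - 2*4*(-1)), -4), 19)) = √(351 - 1*19) = √(351 - 19) = √332 = 2*√83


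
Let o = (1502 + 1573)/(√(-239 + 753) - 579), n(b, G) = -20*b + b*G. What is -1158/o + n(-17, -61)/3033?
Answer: 75474303/345425 - 386*√514/1025 ≈ 209.96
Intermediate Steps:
n(b, G) = -20*b + G*b
o = 3075/(-579 + √514) (o = 3075/(√514 - 579) = 3075/(-579 + √514) ≈ -5.5273)
-1158/o + n(-17, -61)/3033 = -1158/(-1780425/334727 - 3075*√514/334727) - 17*(-20 - 61)/3033 = -1158/(-1780425/334727 - 3075*√514/334727) - 17*(-81)*(1/3033) = -1158/(-1780425/334727 - 3075*√514/334727) + 1377*(1/3033) = -1158/(-1780425/334727 - 3075*√514/334727) + 153/337 = 153/337 - 1158/(-1780425/334727 - 3075*√514/334727)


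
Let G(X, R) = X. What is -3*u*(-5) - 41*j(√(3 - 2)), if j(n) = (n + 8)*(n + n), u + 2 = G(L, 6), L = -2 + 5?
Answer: -723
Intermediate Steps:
L = 3
u = 1 (u = -2 + 3 = 1)
j(n) = 2*n*(8 + n) (j(n) = (8 + n)*(2*n) = 2*n*(8 + n))
-3*u*(-5) - 41*j(√(3 - 2)) = -3*1*(-5) - 82*√(3 - 2)*(8 + √(3 - 2)) = -3*(-5) - 82*√1*(8 + √1) = 15 - 82*(8 + 1) = 15 - 82*9 = 15 - 41*18 = 15 - 738 = -723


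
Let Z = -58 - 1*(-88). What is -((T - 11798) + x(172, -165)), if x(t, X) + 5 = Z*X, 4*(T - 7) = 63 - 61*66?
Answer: 70947/4 ≈ 17737.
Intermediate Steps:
T = -3935/4 (T = 7 + (63 - 61*66)/4 = 7 + (63 - 4026)/4 = 7 + (¼)*(-3963) = 7 - 3963/4 = -3935/4 ≈ -983.75)
Z = 30 (Z = -58 + 88 = 30)
x(t, X) = -5 + 30*X
-((T - 11798) + x(172, -165)) = -((-3935/4 - 11798) + (-5 + 30*(-165))) = -(-51127/4 + (-5 - 4950)) = -(-51127/4 - 4955) = -1*(-70947/4) = 70947/4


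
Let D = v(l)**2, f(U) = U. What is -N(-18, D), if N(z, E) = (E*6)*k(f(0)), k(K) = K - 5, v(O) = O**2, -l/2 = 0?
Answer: 0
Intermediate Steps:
l = 0 (l = -2*0 = 0)
k(K) = -5 + K
D = 0 (D = (0**2)**2 = 0**2 = 0)
N(z, E) = -30*E (N(z, E) = (E*6)*(-5 + 0) = (6*E)*(-5) = -30*E)
-N(-18, D) = -(-30)*0 = -1*0 = 0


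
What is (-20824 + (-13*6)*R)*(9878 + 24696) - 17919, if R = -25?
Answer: -652567595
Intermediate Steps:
(-20824 + (-13*6)*R)*(9878 + 24696) - 17919 = (-20824 - 13*6*(-25))*(9878 + 24696) - 17919 = (-20824 - 78*(-25))*34574 - 17919 = (-20824 + 1950)*34574 - 17919 = -18874*34574 - 17919 = -652549676 - 17919 = -652567595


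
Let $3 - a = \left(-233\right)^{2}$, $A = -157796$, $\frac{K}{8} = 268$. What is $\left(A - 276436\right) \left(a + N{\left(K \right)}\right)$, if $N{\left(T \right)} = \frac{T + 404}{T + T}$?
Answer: $\frac{3158709683445}{134} \approx 2.3572 \cdot 10^{10}$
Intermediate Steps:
$K = 2144$ ($K = 8 \cdot 268 = 2144$)
$N{\left(T \right)} = \frac{404 + T}{2 T}$
$a = -54286$ ($a = 3 - \left(-233\right)^{2} = 3 - 54289 = -54286$)
$\left(A - 276436\right) \left(a + N{\left(K \right)}\right) = \left(-157796 - 276436\right) \left(-54286 + \frac{404 + 2144}{2 \cdot 2144}\right) = - 434232 \left(-54286 + \frac{1}{2} \cdot \frac{1}{2144} \cdot 2548\right) = - 434232 \left(-54286 + \frac{637}{1072}\right) = \left(-434232\right) \left(- \frac{58193955}{1072}\right) = \frac{3158709683445}{134}$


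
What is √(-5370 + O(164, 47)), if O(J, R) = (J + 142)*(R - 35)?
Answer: I*√1698 ≈ 41.207*I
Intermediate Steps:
O(J, R) = (-35 + R)*(142 + J) (O(J, R) = (142 + J)*(-35 + R) = (-35 + R)*(142 + J))
√(-5370 + O(164, 47)) = √(-5370 + (-4970 - 35*164 + 142*47 + 164*47)) = √(-5370 + (-4970 - 5740 + 6674 + 7708)) = √(-5370 + 3672) = √(-1698) = I*√1698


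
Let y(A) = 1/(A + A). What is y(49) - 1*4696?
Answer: -460207/98 ≈ -4696.0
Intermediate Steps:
y(A) = 1/(2*A)
y(49) - 1*4696 = (½)/49 - 1*4696 = (½)*(1/49) - 4696 = 1/98 - 4696 = -460207/98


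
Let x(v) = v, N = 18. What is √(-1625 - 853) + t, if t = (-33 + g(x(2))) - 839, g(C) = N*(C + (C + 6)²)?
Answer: 316 + I*√2478 ≈ 316.0 + 49.78*I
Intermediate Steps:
g(C) = 18*C + 18*(6 + C)² (g(C) = 18*(C + (C + 6)²) = 18*(C + (6 + C)²) = 18*C + 18*(6 + C)²)
t = 316 (t = (-33 + (18*2 + 18*(6 + 2)²)) - 839 = (-33 + (36 + 18*8²)) - 839 = (-33 + (36 + 18*64)) - 839 = (-33 + (36 + 1152)) - 839 = (-33 + 1188) - 839 = 1155 - 839 = 316)
√(-1625 - 853) + t = √(-1625 - 853) + 316 = √(-2478) + 316 = I*√2478 + 316 = 316 + I*√2478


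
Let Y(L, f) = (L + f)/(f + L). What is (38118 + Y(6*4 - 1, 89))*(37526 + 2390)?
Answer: 1521558004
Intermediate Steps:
Y(L, f) = 1 (Y(L, f) = (L + f)/(L + f) = 1)
(38118 + Y(6*4 - 1, 89))*(37526 + 2390) = (38118 + 1)*(37526 + 2390) = 38119*39916 = 1521558004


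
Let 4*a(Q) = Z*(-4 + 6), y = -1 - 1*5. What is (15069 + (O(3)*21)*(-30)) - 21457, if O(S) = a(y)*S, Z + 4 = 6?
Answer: -8278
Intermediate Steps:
Z = 2 (Z = -4 + 6 = 2)
y = -6 (y = -1 - 5 = -6)
a(Q) = 1 (a(Q) = (2*(-4 + 6))/4 = (2*2)/4 = (¼)*4 = 1)
O(S) = S (O(S) = 1*S = S)
(15069 + (O(3)*21)*(-30)) - 21457 = (15069 + (3*21)*(-30)) - 21457 = (15069 + 63*(-30)) - 21457 = (15069 - 1890) - 21457 = 13179 - 21457 = -8278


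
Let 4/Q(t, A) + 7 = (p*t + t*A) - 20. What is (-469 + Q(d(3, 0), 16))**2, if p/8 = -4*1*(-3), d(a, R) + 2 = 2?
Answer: 160452889/729 ≈ 2.2010e+5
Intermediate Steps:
d(a, R) = 0 (d(a, R) = -2 + 2 = 0)
p = 96 (p = 8*(-4*1*(-3)) = 8*(-4*(-3)) = 8*12 = 96)
Q(t, A) = 4/(-27 + 96*t + A*t) (Q(t, A) = 4/(-7 + ((96*t + t*A) - 20)) = 4/(-7 + ((96*t + A*t) - 20)) = 4/(-7 + (-20 + 96*t + A*t)) = 4/(-27 + 96*t + A*t))
(-469 + Q(d(3, 0), 16))**2 = (-469 + 4/(-27 + 96*0 + 16*0))**2 = (-469 + 4/(-27 + 0 + 0))**2 = (-469 + 4/(-27))**2 = (-469 + 4*(-1/27))**2 = (-469 - 4/27)**2 = (-12667/27)**2 = 160452889/729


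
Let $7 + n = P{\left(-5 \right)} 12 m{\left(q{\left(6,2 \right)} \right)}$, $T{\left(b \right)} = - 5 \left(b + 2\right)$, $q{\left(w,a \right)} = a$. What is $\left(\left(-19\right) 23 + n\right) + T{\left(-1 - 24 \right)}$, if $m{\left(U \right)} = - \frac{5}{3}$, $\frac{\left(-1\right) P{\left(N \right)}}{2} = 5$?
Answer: $-129$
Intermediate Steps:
$T{\left(b \right)} = -10 - 5 b$ ($T{\left(b \right)} = - 5 \left(2 + b\right) = -10 - 5 b$)
$P{\left(N \right)} = -10$ ($P{\left(N \right)} = \left(-2\right) 5 = -10$)
$m{\left(U \right)} = - \frac{5}{3}$ ($m{\left(U \right)} = \left(-5\right) \frac{1}{3} = - \frac{5}{3}$)
$n = 193$ ($n = -7 + \left(-10\right) 12 \left(- \frac{5}{3}\right) = -7 - -200 = -7 + 200 = 193$)
$\left(\left(-19\right) 23 + n\right) + T{\left(-1 - 24 \right)} = \left(\left(-19\right) 23 + 193\right) - \left(10 + 5 \left(-1 - 24\right)\right) = \left(-437 + 193\right) - -115 = -244 + \left(-10 + 125\right) = -244 + 115 = -129$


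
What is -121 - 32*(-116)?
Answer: 3591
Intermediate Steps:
-121 - 32*(-116) = -121 + 3712 = 3591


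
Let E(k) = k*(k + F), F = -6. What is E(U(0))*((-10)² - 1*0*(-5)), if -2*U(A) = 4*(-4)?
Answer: 1600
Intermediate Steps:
U(A) = 8 (U(A) = -2*(-4) = -½*(-16) = 8)
E(k) = k*(-6 + k) (E(k) = k*(k - 6) = k*(-6 + k))
E(U(0))*((-10)² - 1*0*(-5)) = (8*(-6 + 8))*((-10)² - 1*0*(-5)) = (8*2)*(100 + 0*(-5)) = 16*(100 + 0) = 16*100 = 1600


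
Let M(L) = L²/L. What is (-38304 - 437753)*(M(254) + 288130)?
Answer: -137287221888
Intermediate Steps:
M(L) = L
(-38304 - 437753)*(M(254) + 288130) = (-38304 - 437753)*(254 + 288130) = -476057*288384 = -137287221888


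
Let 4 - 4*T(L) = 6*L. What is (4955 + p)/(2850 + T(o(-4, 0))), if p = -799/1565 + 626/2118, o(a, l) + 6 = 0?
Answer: 8211738629/4739978100 ≈ 1.7324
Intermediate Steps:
o(a, l) = -6 (o(a, l) = -6 + 0 = -6)
p = -356296/1657335 (p = -799*1/1565 + 626*(1/2118) = -799/1565 + 313/1059 = -356296/1657335 ≈ -0.21498)
T(L) = 1 - 3*L/2
(4955 + p)/(2850 + T(o(-4, 0))) = (4955 - 356296/1657335)/(2850 + (1 - 3/2*(-6))) = 8211738629/(1657335*(2850 + (1 + 9))) = 8211738629/(1657335*(2850 + 10)) = (8211738629/1657335)/2860 = (8211738629/1657335)*(1/2860) = 8211738629/4739978100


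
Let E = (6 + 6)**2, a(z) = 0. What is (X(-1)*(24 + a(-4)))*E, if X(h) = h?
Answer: -3456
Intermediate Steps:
E = 144 (E = 12**2 = 144)
(X(-1)*(24 + a(-4)))*E = -(24 + 0)*144 = -1*24*144 = -24*144 = -3456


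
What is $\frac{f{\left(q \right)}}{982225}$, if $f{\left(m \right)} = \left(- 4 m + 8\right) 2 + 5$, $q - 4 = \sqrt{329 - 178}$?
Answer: $- \frac{11}{982225} - \frac{8 \sqrt{151}}{982225} \approx -0.00011128$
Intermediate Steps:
$q = 4 + \sqrt{151}$ ($q = 4 + \sqrt{329 - 178} = 4 + \sqrt{151} \approx 16.288$)
$f{\left(m \right)} = 21 - 8 m$ ($f{\left(m \right)} = \left(8 - 4 m\right) 2 + 5 = \left(16 - 8 m\right) + 5 = 21 - 8 m$)
$\frac{f{\left(q \right)}}{982225} = \frac{21 - 8 \left(4 + \sqrt{151}\right)}{982225} = \left(21 - \left(32 + 8 \sqrt{151}\right)\right) \frac{1}{982225} = \left(-11 - 8 \sqrt{151}\right) \frac{1}{982225} = - \frac{11}{982225} - \frac{8 \sqrt{151}}{982225}$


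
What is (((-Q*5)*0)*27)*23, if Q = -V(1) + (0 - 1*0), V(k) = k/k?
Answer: 0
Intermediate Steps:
V(k) = 1
Q = -1 (Q = -1*1 + (0 - 1*0) = -1 + (0 + 0) = -1 + 0 = -1)
(((-Q*5)*0)*27)*23 = (((-1*(-1)*5)*0)*27)*23 = (((1*5)*0)*27)*23 = ((5*0)*27)*23 = (0*27)*23 = 0*23 = 0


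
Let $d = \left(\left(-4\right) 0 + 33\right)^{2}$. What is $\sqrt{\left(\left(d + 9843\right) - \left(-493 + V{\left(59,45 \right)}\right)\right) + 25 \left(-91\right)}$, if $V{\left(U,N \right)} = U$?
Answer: $\sqrt{9091} \approx 95.347$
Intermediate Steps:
$d = 1089$ ($d = \left(0 + 33\right)^{2} = 33^{2} = 1089$)
$\sqrt{\left(\left(d + 9843\right) - \left(-493 + V{\left(59,45 \right)}\right)\right) + 25 \left(-91\right)} = \sqrt{\left(\left(1089 + 9843\right) + \left(493 - 59\right)\right) + 25 \left(-91\right)} = \sqrt{\left(10932 + \left(493 - 59\right)\right) - 2275} = \sqrt{\left(10932 + 434\right) - 2275} = \sqrt{11366 - 2275} = \sqrt{9091}$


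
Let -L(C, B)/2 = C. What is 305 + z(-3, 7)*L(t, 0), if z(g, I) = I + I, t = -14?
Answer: 697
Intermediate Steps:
L(C, B) = -2*C
z(g, I) = 2*I
305 + z(-3, 7)*L(t, 0) = 305 + (2*7)*(-2*(-14)) = 305 + 14*28 = 305 + 392 = 697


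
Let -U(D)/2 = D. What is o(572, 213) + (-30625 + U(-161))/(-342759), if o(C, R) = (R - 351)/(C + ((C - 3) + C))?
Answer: 512033/65238463 ≈ 0.0078486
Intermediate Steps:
U(D) = -2*D
o(C, R) = (-351 + R)/(-3 + 3*C) (o(C, R) = (-351 + R)/(C + ((-3 + C) + C)) = (-351 + R)/(C + (-3 + 2*C)) = (-351 + R)/(-3 + 3*C))
o(572, 213) + (-30625 + U(-161))/(-342759) = (-351 + 213)/(3*(-1 + 572)) + (-30625 - 2*(-161))/(-342759) = (⅓)*(-138)/571 + (-30625 + 322)*(-1/342759) = (⅓)*(1/571)*(-138) - 30303*(-1/342759) = -46/571 + 10101/114253 = 512033/65238463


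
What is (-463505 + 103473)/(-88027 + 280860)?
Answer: -360032/192833 ≈ -1.8671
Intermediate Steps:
(-463505 + 103473)/(-88027 + 280860) = -360032/192833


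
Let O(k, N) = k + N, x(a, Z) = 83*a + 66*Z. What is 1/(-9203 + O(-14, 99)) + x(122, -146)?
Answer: 4467819/9118 ≈ 490.00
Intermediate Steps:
x(a, Z) = 66*Z + 83*a
O(k, N) = N + k
1/(-9203 + O(-14, 99)) + x(122, -146) = 1/(-9203 + (99 - 14)) + (66*(-146) + 83*122) = 1/(-9203 + 85) + (-9636 + 10126) = 1/(-9118) + 490 = -1/9118 + 490 = 4467819/9118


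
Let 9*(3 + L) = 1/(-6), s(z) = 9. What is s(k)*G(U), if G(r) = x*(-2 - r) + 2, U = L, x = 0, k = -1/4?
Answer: 18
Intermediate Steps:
k = -1/4 (k = -1*1/4 = -1/4 ≈ -0.25000)
L = -163/54 (L = -3 + (1/9)/(-6) = -3 + (1/9)*(-1/6) = -3 - 1/54 = -163/54 ≈ -3.0185)
U = -163/54 ≈ -3.0185
G(r) = 2 (G(r) = 0*(-2 - r) + 2 = 0 + 2 = 2)
s(k)*G(U) = 9*2 = 18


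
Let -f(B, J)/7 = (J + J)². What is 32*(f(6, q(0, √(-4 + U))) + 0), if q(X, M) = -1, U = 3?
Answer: -896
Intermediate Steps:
f(B, J) = -28*J² (f(B, J) = -7*(J + J)² = -7*4*J² = -28*J²)
32*(f(6, q(0, √(-4 + U))) + 0) = 32*(-28*(-1)² + 0) = 32*(-28*1 + 0) = 32*(-28 + 0) = 32*(-28) = -896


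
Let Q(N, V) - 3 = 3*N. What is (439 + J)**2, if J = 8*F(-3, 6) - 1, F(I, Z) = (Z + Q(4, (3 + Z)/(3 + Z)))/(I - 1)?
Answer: 156816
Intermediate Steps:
Q(N, V) = 3 + 3*N
F(I, Z) = (15 + Z)/(-1 + I) (F(I, Z) = (Z + (3 + 3*4))/(I - 1) = (Z + (3 + 12))/(-1 + I) = (Z + 15)/(-1 + I) = (15 + Z)/(-1 + I))
J = -43 (J = 8*((15 + 6)/(-1 - 3)) - 1 = 8*(21/(-4)) - 1 = 8*(-1/4*21) - 1 = 8*(-21/4) - 1 = -42 - 1 = -43)
(439 + J)**2 = (439 - 43)**2 = 396**2 = 156816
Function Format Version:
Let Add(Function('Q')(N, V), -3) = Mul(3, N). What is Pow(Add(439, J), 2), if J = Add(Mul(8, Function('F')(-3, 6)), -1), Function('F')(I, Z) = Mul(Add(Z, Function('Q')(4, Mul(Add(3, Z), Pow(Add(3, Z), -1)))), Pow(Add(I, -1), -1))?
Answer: 156816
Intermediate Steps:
Function('Q')(N, V) = Add(3, Mul(3, N))
Function('F')(I, Z) = Mul(Pow(Add(-1, I), -1), Add(15, Z)) (Function('F')(I, Z) = Mul(Add(Z, Add(3, Mul(3, 4))), Pow(Add(I, -1), -1)) = Mul(Add(Z, Add(3, 12)), Pow(Add(-1, I), -1)) = Mul(Add(Z, 15), Pow(Add(-1, I), -1)) = Mul(Add(15, Z), Pow(Add(-1, I), -1)) = Mul(Pow(Add(-1, I), -1), Add(15, Z)))
J = -43 (J = Add(Mul(8, Mul(Pow(Add(-1, -3), -1), Add(15, 6))), -1) = Add(Mul(8, Mul(Pow(-4, -1), 21)), -1) = Add(Mul(8, Mul(Rational(-1, 4), 21)), -1) = Add(Mul(8, Rational(-21, 4)), -1) = Add(-42, -1) = -43)
Pow(Add(439, J), 2) = Pow(Add(439, -43), 2) = Pow(396, 2) = 156816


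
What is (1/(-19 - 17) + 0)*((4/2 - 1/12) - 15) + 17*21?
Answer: 154381/432 ≈ 357.36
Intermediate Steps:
(1/(-19 - 17) + 0)*((4/2 - 1/12) - 15) + 17*21 = (1/(-36) + 0)*((4*(1/2) - 1*1/12) - 15) + 357 = (-1/36 + 0)*((2 - 1/12) - 15) + 357 = -(23/12 - 15)/36 + 357 = -1/36*(-157/12) + 357 = 157/432 + 357 = 154381/432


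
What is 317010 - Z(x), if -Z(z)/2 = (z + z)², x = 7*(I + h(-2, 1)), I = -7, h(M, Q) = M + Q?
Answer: 342098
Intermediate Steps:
x = -56 (x = 7*(-7 + (-2 + 1)) = 7*(-7 - 1) = 7*(-8) = -56)
Z(z) = -8*z² (Z(z) = -2*(z + z)² = -2*4*z² = -8*z²)
317010 - Z(x) = 317010 - (-8)*(-56)² = 317010 - (-8)*3136 = 317010 - 1*(-25088) = 317010 + 25088 = 342098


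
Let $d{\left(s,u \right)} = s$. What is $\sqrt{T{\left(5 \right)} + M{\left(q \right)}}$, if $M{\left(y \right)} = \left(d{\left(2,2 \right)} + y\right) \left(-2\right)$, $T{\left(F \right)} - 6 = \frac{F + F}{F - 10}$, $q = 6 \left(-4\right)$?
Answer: $4 \sqrt{3} \approx 6.9282$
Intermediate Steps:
$q = -24$
$T{\left(F \right)} = 6 + \frac{2 F}{-10 + F}$ ($T{\left(F \right)} = 6 + \frac{F + F}{F - 10} = 6 + \frac{2 F}{-10 + F}$)
$M{\left(y \right)} = -4 - 2 y$ ($M{\left(y \right)} = \left(2 + y\right) \left(-2\right) = -4 - 2 y$)
$\sqrt{T{\left(5 \right)} + M{\left(q \right)}} = \sqrt{\frac{4 \left(-15 + 2 \cdot 5\right)}{-10 + 5} - -44} = \sqrt{\frac{4 \left(-15 + 10\right)}{-5} + \left(-4 + 48\right)} = \sqrt{4 \left(- \frac{1}{5}\right) \left(-5\right) + 44} = \sqrt{4 + 44} = \sqrt{48} = 4 \sqrt{3}$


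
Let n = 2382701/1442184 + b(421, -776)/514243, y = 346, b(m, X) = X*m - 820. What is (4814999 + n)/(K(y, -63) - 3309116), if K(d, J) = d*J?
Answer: -3570963034934228687/2470315831537374768 ≈ -1.4455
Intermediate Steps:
b(m, X) = -820 + X*m
K(d, J) = J*d
n = 752948975399/741633026712 (n = 2382701/1442184 + (-820 - 776*421)/514243 = 2382701*(1/1442184) + (-820 - 326696)*(1/514243) = 2382701/1442184 - 327516*1/514243 = 2382701/1442184 - 327516/514243 = 752948975399/741633026712 ≈ 1.0153)
(4814999 + n)/(K(y, -63) - 3309116) = (4814999 + 752948975399/741633026712)/(-63*346 - 3309116) = 3570963034934228687/(741633026712*(-21798 - 3309116)) = (3570963034934228687/741633026712)/(-3330914) = (3570963034934228687/741633026712)*(-1/3330914) = -3570963034934228687/2470315831537374768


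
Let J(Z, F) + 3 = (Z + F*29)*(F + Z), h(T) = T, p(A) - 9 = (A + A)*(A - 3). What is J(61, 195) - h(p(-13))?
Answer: 1462868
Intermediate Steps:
p(A) = 9 + 2*A*(-3 + A) (p(A) = 9 + (A + A)*(A - 3) = 9 + (2*A)*(-3 + A) = 9 + 2*A*(-3 + A))
J(Z, F) = -3 + (F + Z)*(Z + 29*F) (J(Z, F) = -3 + (Z + F*29)*(F + Z) = -3 + (Z + 29*F)*(F + Z) = -3 + (F + Z)*(Z + 29*F))
J(61, 195) - h(p(-13)) = (-3 + 61² + 29*195² + 30*195*61) - (9 - 6*(-13) + 2*(-13)²) = (-3 + 3721 + 29*38025 + 356850) - (9 + 78 + 2*169) = (-3 + 3721 + 1102725 + 356850) - (9 + 78 + 338) = 1463293 - 1*425 = 1463293 - 425 = 1462868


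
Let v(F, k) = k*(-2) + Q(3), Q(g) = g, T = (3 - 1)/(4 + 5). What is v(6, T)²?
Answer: 529/81 ≈ 6.5309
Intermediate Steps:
T = 2/9 ≈ 0.22222
v(F, k) = 3 - 2*k (v(F, k) = k*(-2) + 3 = -2*k + 3 = 3 - 2*k)
v(6, T)² = (3 - 2*2/9)² = (3 - 4/9)² = (23/9)² = 529/81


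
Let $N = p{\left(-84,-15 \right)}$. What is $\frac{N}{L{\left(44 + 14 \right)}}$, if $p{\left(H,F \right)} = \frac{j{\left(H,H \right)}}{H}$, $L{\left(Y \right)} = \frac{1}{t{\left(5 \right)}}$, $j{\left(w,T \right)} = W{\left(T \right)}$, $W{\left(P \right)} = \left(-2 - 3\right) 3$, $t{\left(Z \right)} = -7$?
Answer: $- \frac{5}{4} \approx -1.25$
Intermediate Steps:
$W{\left(P \right)} = -15$ ($W{\left(P \right)} = \left(-5\right) 3 = -15$)
$j{\left(w,T \right)} = -15$
$L{\left(Y \right)} = - \frac{1}{7}$ ($L{\left(Y \right)} = \frac{1}{-7} = - \frac{1}{7}$)
$p{\left(H,F \right)} = - \frac{15}{H}$
$N = \frac{5}{28}$ ($N = - \frac{15}{-84} = \left(-15\right) \left(- \frac{1}{84}\right) = \frac{5}{28} \approx 0.17857$)
$\frac{N}{L{\left(44 + 14 \right)}} = \frac{5}{28 \left(- \frac{1}{7}\right)} = \frac{5}{28} \left(-7\right) = - \frac{5}{4}$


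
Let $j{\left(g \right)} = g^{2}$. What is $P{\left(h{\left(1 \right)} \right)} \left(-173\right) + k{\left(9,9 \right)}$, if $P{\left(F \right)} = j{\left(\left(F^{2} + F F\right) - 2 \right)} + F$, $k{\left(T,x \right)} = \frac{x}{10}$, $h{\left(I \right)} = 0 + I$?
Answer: $- \frac{1721}{10} \approx -172.1$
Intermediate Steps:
$h{\left(I \right)} = I$
$k{\left(T,x \right)} = \frac{x}{10}$ ($k{\left(T,x \right)} = x \frac{1}{10} = \frac{x}{10}$)
$P{\left(F \right)} = F + \left(-2 + 2 F^{2}\right)^{2}$ ($P{\left(F \right)} = \left(\left(F^{2} + F F\right) - 2\right)^{2} + F = \left(\left(F^{2} + F^{2}\right) - 2\right)^{2} + F = \left(2 F^{2} - 2\right)^{2} + F = \left(-2 + 2 F^{2}\right)^{2} + F = F + \left(-2 + 2 F^{2}\right)^{2}$)
$P{\left(h{\left(1 \right)} \right)} \left(-173\right) + k{\left(9,9 \right)} = \left(1 + 4 \left(-1 + 1^{2}\right)^{2}\right) \left(-173\right) + \frac{1}{10} \cdot 9 = \left(1 + 4 \left(-1 + 1\right)^{2}\right) \left(-173\right) + \frac{9}{10} = \left(1 + 4 \cdot 0^{2}\right) \left(-173\right) + \frac{9}{10} = \left(1 + 4 \cdot 0\right) \left(-173\right) + \frac{9}{10} = \left(1 + 0\right) \left(-173\right) + \frac{9}{10} = 1 \left(-173\right) + \frac{9}{10} = -173 + \frac{9}{10} = - \frac{1721}{10}$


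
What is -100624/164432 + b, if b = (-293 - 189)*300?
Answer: -1486060489/10277 ≈ -1.4460e+5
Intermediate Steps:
b = -144600 (b = -482*300 = -144600)
-100624/164432 + b = -100624/164432 - 144600 = -100624*1/164432 - 144600 = -6289/10277 - 144600 = -1486060489/10277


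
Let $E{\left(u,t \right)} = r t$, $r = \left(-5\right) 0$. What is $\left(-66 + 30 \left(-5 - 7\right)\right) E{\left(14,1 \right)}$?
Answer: $0$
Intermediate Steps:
$r = 0$
$E{\left(u,t \right)} = 0$ ($E{\left(u,t \right)} = 0 t = 0$)
$\left(-66 + 30 \left(-5 - 7\right)\right) E{\left(14,1 \right)} = \left(-66 + 30 \left(-5 - 7\right)\right) 0 = \left(-66 + 30 \left(-12\right)\right) 0 = \left(-66 - 360\right) 0 = \left(-426\right) 0 = 0$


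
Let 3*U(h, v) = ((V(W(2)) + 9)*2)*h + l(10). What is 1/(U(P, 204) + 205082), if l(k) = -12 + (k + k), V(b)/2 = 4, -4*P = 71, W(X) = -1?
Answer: 2/409767 ≈ 4.8808e-6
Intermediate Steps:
P = -71/4 (P = -¼*71 = -71/4 ≈ -17.750)
V(b) = 8 (V(b) = 2*4 = 8)
l(k) = -12 + 2*k
U(h, v) = 8/3 + 34*h/3 (U(h, v) = (((8 + 9)*2)*h + (-12 + 2*10))/3 = ((17*2)*h + (-12 + 20))/3 = (34*h + 8)/3 = (8 + 34*h)/3 = 8/3 + 34*h/3)
1/(U(P, 204) + 205082) = 1/((8/3 + (34/3)*(-71/4)) + 205082) = 1/((8/3 - 1207/6) + 205082) = 1/(-397/2 + 205082) = 1/(409767/2) = 2/409767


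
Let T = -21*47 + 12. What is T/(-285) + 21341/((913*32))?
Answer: 2304519/555104 ≈ 4.1515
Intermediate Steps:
T = -975 (T = -987 + 12 = -975)
T/(-285) + 21341/((913*32)) = -975/(-285) + 21341/((913*32)) = -975*(-1/285) + 21341/29216 = 65/19 + 21341*(1/29216) = 65/19 + 21341/29216 = 2304519/555104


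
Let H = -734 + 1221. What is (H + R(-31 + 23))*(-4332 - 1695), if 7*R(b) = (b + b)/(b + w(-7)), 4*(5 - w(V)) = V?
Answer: -14730849/5 ≈ -2.9462e+6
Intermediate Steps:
w(V) = 5 - V/4
H = 487
R(b) = 2*b/(7*(27/4 + b)) (R(b) = ((b + b)/(b + (5 - ¼*(-7))))/7 = ((2*b)/(b + (5 + 7/4)))/7 = ((2*b)/(b + 27/4))/7 = ((2*b)/(27/4 + b))/7 = (2*b/(27/4 + b))/7 = 2*b/(7*(27/4 + b)))
(H + R(-31 + 23))*(-4332 - 1695) = (487 + 8*(-31 + 23)/(7*(27 + 4*(-31 + 23))))*(-4332 - 1695) = (487 + (8/7)*(-8)/(27 + 4*(-8)))*(-6027) = (487 + (8/7)*(-8)/(27 - 32))*(-6027) = (487 + (8/7)*(-8)/(-5))*(-6027) = (487 + (8/7)*(-8)*(-⅕))*(-6027) = (487 + 64/35)*(-6027) = (17109/35)*(-6027) = -14730849/5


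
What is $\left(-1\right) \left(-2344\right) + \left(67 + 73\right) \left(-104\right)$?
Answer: $-12216$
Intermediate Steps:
$\left(-1\right) \left(-2344\right) + \left(67 + 73\right) \left(-104\right) = 2344 + 140 \left(-104\right) = 2344 - 14560 = -12216$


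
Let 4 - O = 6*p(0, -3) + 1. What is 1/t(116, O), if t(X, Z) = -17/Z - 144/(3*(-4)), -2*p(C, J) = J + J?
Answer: 15/197 ≈ 0.076142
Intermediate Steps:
p(C, J) = -J (p(C, J) = -(J + J)/2 = -J)
O = -15 (O = 4 - (6*(-1*(-3)) + 1) = 4 - (6*3 + 1) = 4 - (18 + 1) = 4 - 1*19 = 4 - 19 = -15)
t(X, Z) = 12 - 17/Z (t(X, Z) = -17/Z - 144/(-12) = -17/Z - 144*(-1/12) = -17/Z + 12 = 12 - 17/Z)
1/t(116, O) = 1/(12 - 17/(-15)) = 1/(12 - 17*(-1/15)) = 1/(12 + 17/15) = 1/(197/15) = 15/197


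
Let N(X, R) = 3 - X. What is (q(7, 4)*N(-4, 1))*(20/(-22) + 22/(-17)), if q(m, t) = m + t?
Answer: -2884/17 ≈ -169.65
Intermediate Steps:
(q(7, 4)*N(-4, 1))*(20/(-22) + 22/(-17)) = ((7 + 4)*(3 - 1*(-4)))*(20/(-22) + 22/(-17)) = (11*(3 + 4))*(20*(-1/22) + 22*(-1/17)) = (11*7)*(-10/11 - 22/17) = 77*(-412/187) = -2884/17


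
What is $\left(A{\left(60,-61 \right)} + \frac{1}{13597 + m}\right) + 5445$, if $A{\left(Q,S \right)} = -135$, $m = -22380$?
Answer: $\frac{46637729}{8783} \approx 5310.0$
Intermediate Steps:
$\left(A{\left(60,-61 \right)} + \frac{1}{13597 + m}\right) + 5445 = \left(-135 + \frac{1}{13597 - 22380}\right) + 5445 = \left(-135 + \frac{1}{-8783}\right) + 5445 = \left(-135 - \frac{1}{8783}\right) + 5445 = - \frac{1185706}{8783} + 5445 = \frac{46637729}{8783}$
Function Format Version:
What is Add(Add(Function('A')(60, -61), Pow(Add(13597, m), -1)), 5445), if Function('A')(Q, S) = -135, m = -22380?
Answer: Rational(46637729, 8783) ≈ 5310.0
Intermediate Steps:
Add(Add(Function('A')(60, -61), Pow(Add(13597, m), -1)), 5445) = Add(Add(-135, Pow(Add(13597, -22380), -1)), 5445) = Add(Add(-135, Pow(-8783, -1)), 5445) = Add(Add(-135, Rational(-1, 8783)), 5445) = Add(Rational(-1185706, 8783), 5445) = Rational(46637729, 8783)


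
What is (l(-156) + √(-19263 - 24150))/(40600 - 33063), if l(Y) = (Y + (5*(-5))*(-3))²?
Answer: 6561/7537 + I*√43413/7537 ≈ 0.87051 + 0.027645*I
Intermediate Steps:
l(Y) = (75 + Y)² (l(Y) = (Y - 25*(-3))² = (Y + 75)² = (75 + Y)²)
(l(-156) + √(-19263 - 24150))/(40600 - 33063) = ((75 - 156)² + √(-19263 - 24150))/(40600 - 33063) = ((-81)² + √(-43413))/7537 = (6561 + I*√43413)*(1/7537) = 6561/7537 + I*√43413/7537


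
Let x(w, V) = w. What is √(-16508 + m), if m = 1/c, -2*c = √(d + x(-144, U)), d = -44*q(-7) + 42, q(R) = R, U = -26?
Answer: √(-175133372 - 103*√206)/103 ≈ 128.48*I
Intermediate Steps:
d = 350 (d = -44*(-7) + 42 = 308 + 42 = 350)
c = -√206/2 (c = -√(350 - 144)/2 = -√206/2 ≈ -7.1764)
m = -√206/103 (m = 1/(-√206/2) = -√206/103 ≈ -0.13935)
√(-16508 + m) = √(-16508 - √206/103)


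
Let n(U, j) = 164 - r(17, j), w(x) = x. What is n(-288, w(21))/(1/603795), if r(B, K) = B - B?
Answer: 99022380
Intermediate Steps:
r(B, K) = 0
n(U, j) = 164 (n(U, j) = 164 - 1*0 = 164 + 0 = 164)
n(-288, w(21))/(1/603795) = 164/(1/603795) = 164*603795 = 99022380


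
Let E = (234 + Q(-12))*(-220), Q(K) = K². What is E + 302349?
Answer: 219189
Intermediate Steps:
E = -83160 (E = (234 + (-12)²)*(-220) = (234 + 144)*(-220) = 378*(-220) = -83160)
E + 302349 = -83160 + 302349 = 219189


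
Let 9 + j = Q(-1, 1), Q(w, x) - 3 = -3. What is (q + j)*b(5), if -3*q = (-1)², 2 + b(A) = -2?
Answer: 112/3 ≈ 37.333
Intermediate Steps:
Q(w, x) = 0 (Q(w, x) = 3 - 3 = 0)
b(A) = -4 (b(A) = -2 - 2 = -4)
j = -9 (j = -9 + 0 = -9)
q = -⅓ (q = -⅓*(-1)² = -⅓*1 = -⅓ ≈ -0.33333)
(q + j)*b(5) = (-⅓ - 9)*(-4) = -28/3*(-4) = 112/3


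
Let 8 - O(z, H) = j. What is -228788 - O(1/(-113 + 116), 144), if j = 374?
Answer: -228422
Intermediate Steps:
O(z, H) = -366 (O(z, H) = 8 - 1*374 = 8 - 374 = -366)
-228788 - O(1/(-113 + 116), 144) = -228788 - 1*(-366) = -228788 + 366 = -228422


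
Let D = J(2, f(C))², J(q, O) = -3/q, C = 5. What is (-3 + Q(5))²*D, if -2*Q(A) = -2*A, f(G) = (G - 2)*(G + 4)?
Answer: 9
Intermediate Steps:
f(G) = (-2 + G)*(4 + G)
Q(A) = A (Q(A) = -(-1)*A = A)
D = 9/4 (D = (-3/2)² = 9/4 ≈ 2.2500)
(-3 + Q(5))²*D = (-3 + 5)²*(9/4) = 2²*(9/4) = 4*(9/4) = 9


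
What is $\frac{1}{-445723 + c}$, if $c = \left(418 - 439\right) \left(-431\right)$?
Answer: $- \frac{1}{436672} \approx -2.29 \cdot 10^{-6}$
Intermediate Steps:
$c = 9051$ ($c = \left(-21\right) \left(-431\right) = 9051$)
$\frac{1}{-445723 + c} = \frac{1}{-445723 + 9051} = \frac{1}{-436672} = - \frac{1}{436672}$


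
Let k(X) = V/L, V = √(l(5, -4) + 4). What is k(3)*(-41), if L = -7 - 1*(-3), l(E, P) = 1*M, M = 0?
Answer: 41/2 ≈ 20.500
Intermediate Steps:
l(E, P) = 0 (l(E, P) = 1*0 = 0)
L = -4 (L = -7 + 3 = -4)
V = 2 (V = √(0 + 4) = √4 = 2)
k(X) = -½ (k(X) = 2/(-4) = 2*(-¼) = -½)
k(3)*(-41) = -½*(-41) = 41/2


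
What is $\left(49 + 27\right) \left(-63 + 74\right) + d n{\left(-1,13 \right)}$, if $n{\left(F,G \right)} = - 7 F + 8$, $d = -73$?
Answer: $-259$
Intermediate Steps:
$n{\left(F,G \right)} = 8 - 7 F$
$\left(49 + 27\right) \left(-63 + 74\right) + d n{\left(-1,13 \right)} = \left(49 + 27\right) \left(-63 + 74\right) - 73 \left(8 - -7\right) = 76 \cdot 11 - 73 \left(8 + 7\right) = 836 - 1095 = -259$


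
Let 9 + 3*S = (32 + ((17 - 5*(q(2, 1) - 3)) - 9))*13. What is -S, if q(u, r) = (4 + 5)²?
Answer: 4559/3 ≈ 1519.7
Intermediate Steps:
q(u, r) = 81 (q(u, r) = 9² = 81)
S = -4559/3 (S = -3 + ((32 + ((17 - 5*(81 - 3)) - 9))*13)/3 = -3 + ((32 + ((17 - 5*78) - 9))*13)/3 = -3 + ((32 + ((17 - 390) - 9))*13)/3 = -3 + ((32 + (-373 - 9))*13)/3 = -3 + ((32 - 382)*13)/3 = -3 + (-350*13)/3 = -3 + (⅓)*(-4550) = -3 - 4550/3 = -4559/3 ≈ -1519.7)
-S = -1*(-4559/3) = 4559/3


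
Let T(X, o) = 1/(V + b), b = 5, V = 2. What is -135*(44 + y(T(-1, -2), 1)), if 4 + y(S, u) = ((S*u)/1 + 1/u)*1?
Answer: -38880/7 ≈ -5554.3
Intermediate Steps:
T(X, o) = ⅐ (T(X, o) = 1/(2 + 5) = 1/7 = ⅐)
y(S, u) = -4 + 1/u + S*u (y(S, u) = -4 + ((S*u)/1 + 1/u)*1 = -4 + ((S*u)*1 + 1/u)*1 = -4 + (S*u + 1/u)*1 = -4 + (1/u + S*u)*1 = -4 + (1/u + S*u) = -4 + 1/u + S*u)
-135*(44 + y(T(-1, -2), 1)) = -135*(44 + (-4 + 1/1 + (⅐)*1)) = -135*(44 + (-4 + 1 + ⅐)) = -135*(44 - 20/7) = -135*288/7 = -38880/7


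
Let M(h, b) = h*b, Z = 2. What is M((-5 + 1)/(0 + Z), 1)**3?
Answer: -8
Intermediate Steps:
M(h, b) = b*h
M((-5 + 1)/(0 + Z), 1)**3 = (1*((-5 + 1)/(0 + 2)))**3 = (1*(-4/2))**3 = (1*(-4*1/2))**3 = (1*(-2))**3 = (-2)**3 = -8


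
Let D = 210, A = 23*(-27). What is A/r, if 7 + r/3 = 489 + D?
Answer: -207/692 ≈ -0.29913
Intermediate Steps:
A = -621
r = 2076 (r = -21 + 3*(489 + 210) = -21 + 3*699 = -21 + 2097 = 2076)
A/r = -621/2076 = -621*1/2076 = -207/692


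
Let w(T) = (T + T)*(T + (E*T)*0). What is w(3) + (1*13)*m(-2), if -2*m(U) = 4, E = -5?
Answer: -8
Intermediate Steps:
m(U) = -2 (m(U) = -1/2*4 = -2)
w(T) = 2*T**2 (w(T) = (T + T)*(T - 5*T*0) = (2*T)*(T + 0) = (2*T)*T = 2*T**2)
w(3) + (1*13)*m(-2) = 2*3**2 + (1*13)*(-2) = 2*9 + 13*(-2) = 18 - 26 = -8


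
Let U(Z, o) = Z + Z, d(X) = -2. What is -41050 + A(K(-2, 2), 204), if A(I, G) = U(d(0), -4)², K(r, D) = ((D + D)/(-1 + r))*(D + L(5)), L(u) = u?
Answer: -41034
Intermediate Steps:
U(Z, o) = 2*Z
K(r, D) = 2*D*(5 + D)/(-1 + r) (K(r, D) = ((D + D)/(-1 + r))*(D + 5) = ((2*D)/(-1 + r))*(5 + D) = (2*D/(-1 + r))*(5 + D) = 2*D*(5 + D)/(-1 + r))
A(I, G) = 16 (A(I, G) = (2*(-2))² = (-4)² = 16)
-41050 + A(K(-2, 2), 204) = -41050 + 16 = -41034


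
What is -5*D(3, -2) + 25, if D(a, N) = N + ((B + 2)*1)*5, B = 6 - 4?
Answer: -65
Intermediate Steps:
B = 2
D(a, N) = 20 + N (D(a, N) = N + ((2 + 2)*1)*5 = N + (4*1)*5 = N + 4*5 = N + 20 = 20 + N)
-5*D(3, -2) + 25 = -5*(20 - 2) + 25 = -5*18 + 25 = -90 + 25 = -65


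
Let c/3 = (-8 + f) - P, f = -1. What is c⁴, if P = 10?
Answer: 10556001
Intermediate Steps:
c = -57 (c = 3*((-8 - 1) - 1*10) = 3*(-9 - 10) = 3*(-19) = -57)
c⁴ = (-57)⁴ = 10556001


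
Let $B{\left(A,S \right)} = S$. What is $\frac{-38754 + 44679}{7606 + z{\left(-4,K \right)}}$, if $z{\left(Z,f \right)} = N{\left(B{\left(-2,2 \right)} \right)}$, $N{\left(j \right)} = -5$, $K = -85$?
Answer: $\frac{5925}{7601} \approx 0.7795$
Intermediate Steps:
$z{\left(Z,f \right)} = -5$
$\frac{-38754 + 44679}{7606 + z{\left(-4,K \right)}} = \frac{-38754 + 44679}{7606 - 5} = \frac{5925}{7601}$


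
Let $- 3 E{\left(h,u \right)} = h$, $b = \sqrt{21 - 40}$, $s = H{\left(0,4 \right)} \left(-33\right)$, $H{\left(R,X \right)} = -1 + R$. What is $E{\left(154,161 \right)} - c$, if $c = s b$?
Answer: $- \frac{154}{3} - 33 i \sqrt{19} \approx -51.333 - 143.84 i$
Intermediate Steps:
$s = 33$ ($s = \left(-1 + 0\right) \left(-33\right) = \left(-1\right) \left(-33\right) = 33$)
$b = i \sqrt{19}$ ($b = \sqrt{-19} = i \sqrt{19} \approx 4.3589 i$)
$E{\left(h,u \right)} = - \frac{h}{3}$
$c = 33 i \sqrt{19} \approx 143.84 i$
$E{\left(154,161 \right)} - c = \left(- \frac{1}{3}\right) 154 - 33 i \sqrt{19} = - \frac{154}{3} - 33 i \sqrt{19}$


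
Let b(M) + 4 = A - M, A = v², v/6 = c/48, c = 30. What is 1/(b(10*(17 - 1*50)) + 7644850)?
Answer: 16/122323041 ≈ 1.3080e-7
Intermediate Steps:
v = 15/4 (v = 6*(30/48) = 6*(30*(1/48)) = 6*(5/8) = 15/4 ≈ 3.7500)
A = 225/16 (A = (15/4)² = 225/16 ≈ 14.063)
b(M) = 161/16 - M (b(M) = -4 + (225/16 - M) = 161/16 - M)
1/(b(10*(17 - 1*50)) + 7644850) = 1/((161/16 - 10*(17 - 1*50)) + 7644850) = 1/((161/16 - 10*(17 - 50)) + 7644850) = 1/((161/16 - 10*(-33)) + 7644850) = 1/((161/16 - 1*(-330)) + 7644850) = 1/((161/16 + 330) + 7644850) = 1/(5441/16 + 7644850) = 1/(122323041/16) = 16/122323041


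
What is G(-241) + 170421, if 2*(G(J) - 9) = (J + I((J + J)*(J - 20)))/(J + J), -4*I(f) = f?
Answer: 1363703/8 ≈ 1.7046e+5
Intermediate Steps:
I(f) = -f/4
G(J) = 9 + (J - J*(-20 + J)/2)/(4*J) (G(J) = 9 + ((J - (J + J)*(J - 20)/4)/(J + J))/2 = 9 + ((J - 2*J*(-20 + J)/4)/((2*J)))/2 = 9 + ((J - J*(-20 + J)/2)*(1/(2*J)))/2 = 9 + ((J - J*(-20 + J)/2)/(2*J))/2 = 9 + (J - J*(-20 + J)/2)/(4*J))
G(-241) + 170421 = (47/4 - ⅛*(-241)) + 170421 = (47/4 + 241/8) + 170421 = 335/8 + 170421 = 1363703/8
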